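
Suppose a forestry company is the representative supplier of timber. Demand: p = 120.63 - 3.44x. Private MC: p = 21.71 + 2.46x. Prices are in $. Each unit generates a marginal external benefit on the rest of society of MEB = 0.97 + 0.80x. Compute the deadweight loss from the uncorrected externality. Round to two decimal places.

Market equilibrium (private): 21.71 + 2.46x = 120.63 - 3.44x → x_m = 16.7661.
Social marginal cost = private MC − MEB = 20.74 + 1.66x.
Set SMC = demand: 20.74 + 1.66x = 120.63 - 3.44x → x* = 19.5863.
The welfare-loss triangle has base |x_m − x*| and height MEB(x_m) (the vertical gap between SMC and demand is zero at x* and MEB at x_m).
DWL = ½ × 2.8202 × 14.3829 = 20.2813.

DWL = $20.28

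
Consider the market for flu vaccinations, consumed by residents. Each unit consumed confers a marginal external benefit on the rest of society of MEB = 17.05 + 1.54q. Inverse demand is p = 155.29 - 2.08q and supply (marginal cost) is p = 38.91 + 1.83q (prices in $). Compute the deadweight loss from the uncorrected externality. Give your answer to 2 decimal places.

Market equilibrium (private): 38.91 + 1.83q = 155.29 - 2.08q → q_m = 29.7647.
Social marginal benefit = demand + MEB = 172.34 - 0.54q.
Set SMB = MC: 172.34 - 0.54q = 38.91 + 1.83q → q* = 56.2996.
The welfare-loss triangle has base |q_m − q*| and height MEB(q_m) (the vertical gap between SMB and MC is zero at q* and MEB at q_m).
DWL = ½ × 26.5349 × 62.8876 = 834.3581.

DWL = $834.36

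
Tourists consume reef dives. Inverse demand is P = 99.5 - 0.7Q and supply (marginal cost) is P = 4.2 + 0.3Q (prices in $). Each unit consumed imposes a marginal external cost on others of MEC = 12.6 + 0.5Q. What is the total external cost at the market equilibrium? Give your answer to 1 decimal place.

Market equilibrium (private): 4.2 + 0.3Q = 99.5 - 0.7Q → Q_m = 95.3000.
Total external cost = ∫₀^{Q_m} (12.6 + 0.5Q) dQ = 12.6×95.3000 + ½×0.5×95.3000² = 3471.3025.

$3471.3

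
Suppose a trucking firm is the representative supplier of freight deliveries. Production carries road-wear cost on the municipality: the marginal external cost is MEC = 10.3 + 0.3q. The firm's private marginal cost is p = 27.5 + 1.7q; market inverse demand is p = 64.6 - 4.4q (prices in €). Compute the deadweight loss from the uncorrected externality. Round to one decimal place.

Market equilibrium (private): 27.5 + 1.7q = 64.6 - 4.4q → q_m = 6.0820.
Social marginal cost = private MC + MEC = 37.8 + 2.0q.
Set SMC = demand: 37.8 + 2.0q = 64.6 - 4.4q → q* = 4.1875.
The loss is the area between SMC and demand from q* to q_m; with linear curves that's a triangle of height MEC(q_m).
DWL = ½ × 1.8945 × 12.1246 = 11.4850.

DWL = €11.5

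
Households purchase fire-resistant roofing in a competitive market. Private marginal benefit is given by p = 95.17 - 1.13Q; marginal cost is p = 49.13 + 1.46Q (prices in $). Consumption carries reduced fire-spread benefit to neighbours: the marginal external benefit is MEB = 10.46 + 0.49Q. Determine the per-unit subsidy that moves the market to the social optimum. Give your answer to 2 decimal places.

subsidy = $23.64 per unit

Social marginal benefit = demand + MEB = 105.63 - 0.64Q.
Set SMB = MC: 105.63 - 0.64Q = 49.13 + 1.46Q → Q* = 26.9048.
The Pigouvian subsidy equals MEB at Q*: 10.46 + 0.49×26.9048 = 23.6434.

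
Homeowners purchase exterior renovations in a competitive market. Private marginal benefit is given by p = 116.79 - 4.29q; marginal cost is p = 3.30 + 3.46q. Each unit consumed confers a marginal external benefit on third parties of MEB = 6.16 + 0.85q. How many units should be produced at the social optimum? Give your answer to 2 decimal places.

q* = 17.34

Social marginal benefit = demand + MEB = 122.95 - 3.44q.
Set SMB = MC: 122.95 - 3.44q = 3.30 + 3.46q → q* = 17.3406.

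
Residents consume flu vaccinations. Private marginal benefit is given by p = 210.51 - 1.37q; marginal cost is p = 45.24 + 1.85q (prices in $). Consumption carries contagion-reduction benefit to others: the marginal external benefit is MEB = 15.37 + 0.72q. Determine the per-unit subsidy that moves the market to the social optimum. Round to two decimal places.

Social marginal benefit = demand + MEB = 225.88 - 0.65q.
Set SMB = MC: 225.88 - 0.65q = 45.24 + 1.85q → q* = 72.2560.
The Pigouvian subsidy equals MEB at q*: 15.37 + 0.72×72.2560 = 67.3943.

subsidy = $67.39 per unit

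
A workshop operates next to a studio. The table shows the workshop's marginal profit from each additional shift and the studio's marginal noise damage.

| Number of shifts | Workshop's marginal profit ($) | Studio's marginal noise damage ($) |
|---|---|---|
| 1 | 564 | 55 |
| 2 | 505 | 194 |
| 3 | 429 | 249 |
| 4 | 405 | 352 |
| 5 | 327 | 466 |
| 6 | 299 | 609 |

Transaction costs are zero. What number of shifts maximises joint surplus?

4

Bargaining reaches the level where marginal profit last exceeds marginal noise damage.
That holds through level 4 (405 ≥ 352) but not at 5 (327 < 466).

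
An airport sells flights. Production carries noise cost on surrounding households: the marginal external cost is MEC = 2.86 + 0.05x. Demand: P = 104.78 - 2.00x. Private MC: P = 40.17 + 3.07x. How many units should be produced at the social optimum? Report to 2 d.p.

Social marginal cost = private MC + MEC = 43.03 + 3.12x.
Set SMC = demand: 43.03 + 3.12x = 104.78 - 2.00x → x* = 12.0605.

x* = 12.06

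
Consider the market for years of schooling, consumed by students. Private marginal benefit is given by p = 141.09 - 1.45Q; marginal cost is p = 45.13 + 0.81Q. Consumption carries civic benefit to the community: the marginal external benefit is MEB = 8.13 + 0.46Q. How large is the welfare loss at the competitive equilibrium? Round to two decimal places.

DWL = 212.55

Market equilibrium (private): 45.13 + 0.81Q = 141.09 - 1.45Q → Q_m = 42.4602.
Social marginal benefit = demand + MEB = 149.22 - 0.99Q.
Set SMB = MC: 149.22 - 0.99Q = 45.13 + 0.81Q → Q* = 57.8278.
The welfare-loss triangle has base |Q_m − Q*| and height MEB(Q_m) (the vertical gap between SMB and MC is zero at Q* and MEB at Q_m).
DWL = ½ × 15.3676 × 27.6617 = 212.5470.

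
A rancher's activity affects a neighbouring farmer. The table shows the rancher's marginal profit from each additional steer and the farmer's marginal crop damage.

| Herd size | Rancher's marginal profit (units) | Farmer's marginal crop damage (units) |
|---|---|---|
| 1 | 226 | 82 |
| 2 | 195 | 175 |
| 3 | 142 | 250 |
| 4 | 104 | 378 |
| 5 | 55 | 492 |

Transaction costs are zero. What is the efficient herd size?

2

Bargaining reaches the level where marginal profit last exceeds marginal crop damage.
That holds through level 2 (195 ≥ 175) but not at 3 (142 < 250).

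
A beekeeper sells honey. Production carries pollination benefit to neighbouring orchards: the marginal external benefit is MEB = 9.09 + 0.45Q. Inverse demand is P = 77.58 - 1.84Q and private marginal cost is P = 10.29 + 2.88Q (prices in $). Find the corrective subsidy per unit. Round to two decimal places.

Social marginal cost = private MC − MEB = 1.20 + 2.43Q.
Set SMC = demand: 1.20 + 2.43Q = 77.58 - 1.84Q → Q* = 17.8876.
The Pigouvian subsidy equals MEB at Q*: 9.09 + 0.45×17.8876 = 17.1394.

subsidy = $17.14 per unit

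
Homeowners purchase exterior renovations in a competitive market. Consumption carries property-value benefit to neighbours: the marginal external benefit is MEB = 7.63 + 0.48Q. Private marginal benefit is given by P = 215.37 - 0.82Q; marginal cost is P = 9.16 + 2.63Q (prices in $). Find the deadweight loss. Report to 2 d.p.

DWL = $222.08

Market equilibrium (private): 9.16 + 2.63Q = 215.37 - 0.82Q → Q_m = 59.7710.
Social marginal benefit = demand + MEB = 223.00 - 0.34Q.
Set SMB = MC: 223.00 - 0.34Q = 9.16 + 2.63Q → Q* = 72.0000.
The loss is the area between SMB and MC from Q* to Q_m; with linear curves that's a triangle of height MEB(Q_m).
DWL = ½ × 12.2290 × 36.3201 = 222.0793.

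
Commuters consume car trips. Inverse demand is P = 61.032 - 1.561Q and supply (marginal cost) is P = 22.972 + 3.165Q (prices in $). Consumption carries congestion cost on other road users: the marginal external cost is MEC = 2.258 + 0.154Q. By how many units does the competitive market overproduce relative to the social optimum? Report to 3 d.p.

Market equilibrium (private): 22.972 + 3.165Q = 61.032 - 1.561Q → Q_m = 8.0533.
Social marginal benefit = demand − MEC = 58.774 - 1.715Q.
Set SMB = MC: 58.774 - 1.715Q = 22.972 + 3.165Q → Q* = 7.3365.
Gap = |8.0533 − 7.3365| = 0.7168.

0.717 units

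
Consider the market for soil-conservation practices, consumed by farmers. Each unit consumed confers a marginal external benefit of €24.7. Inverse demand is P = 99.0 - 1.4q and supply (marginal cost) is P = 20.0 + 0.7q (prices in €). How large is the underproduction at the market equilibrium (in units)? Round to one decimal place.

11.8 units

Market equilibrium (private): 20.0 + 0.7q = 99.0 - 1.4q → q_m = 37.6190.
Social marginal benefit = demand + MEB = 123.7 - 1.4q.
Set SMB = MC: 123.7 - 1.4q = 20.0 + 0.7q → q* = 49.3810.
Gap = |37.6190 − 49.3810| = 11.7620.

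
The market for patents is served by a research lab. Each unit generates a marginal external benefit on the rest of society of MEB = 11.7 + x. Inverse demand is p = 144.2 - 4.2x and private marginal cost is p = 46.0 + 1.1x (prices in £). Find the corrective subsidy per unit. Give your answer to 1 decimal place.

subsidy = £37.3 per unit

Social marginal cost = private MC − MEB = 34.3 + 0.1x.
Set SMC = demand: 34.3 + 0.1x = 144.2 - 4.2x → x* = 25.5581.
The Pigouvian subsidy equals MEB at x*: 11.7 + 1.0×25.5581 = 37.2581.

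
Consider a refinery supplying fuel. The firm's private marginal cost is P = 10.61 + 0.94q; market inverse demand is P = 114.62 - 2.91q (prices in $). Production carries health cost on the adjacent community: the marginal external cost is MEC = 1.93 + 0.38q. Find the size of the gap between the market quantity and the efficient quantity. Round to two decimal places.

Market equilibrium (private): 10.61 + 0.94q = 114.62 - 2.91q → q_m = 27.0156.
Social marginal cost = private MC + MEC = 12.54 + 1.32q.
Set SMC = demand: 12.54 + 1.32q = 114.62 - 2.91q → q* = 24.1324.
Gap = |27.0156 − 24.1324| = 2.8832.

2.88 units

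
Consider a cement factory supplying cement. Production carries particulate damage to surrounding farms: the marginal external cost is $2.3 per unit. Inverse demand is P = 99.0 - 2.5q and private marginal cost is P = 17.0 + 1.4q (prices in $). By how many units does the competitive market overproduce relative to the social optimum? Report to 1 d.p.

0.6 units

Market equilibrium (private): 17.0 + 1.4q = 99.0 - 2.5q → q_m = 21.0256.
Social marginal cost = private MC + MEC = 19.3 + 1.4q.
Set SMC = demand: 19.3 + 1.4q = 99.0 - 2.5q → q* = 20.4359.
Gap = |21.0256 − 20.4359| = 0.5897.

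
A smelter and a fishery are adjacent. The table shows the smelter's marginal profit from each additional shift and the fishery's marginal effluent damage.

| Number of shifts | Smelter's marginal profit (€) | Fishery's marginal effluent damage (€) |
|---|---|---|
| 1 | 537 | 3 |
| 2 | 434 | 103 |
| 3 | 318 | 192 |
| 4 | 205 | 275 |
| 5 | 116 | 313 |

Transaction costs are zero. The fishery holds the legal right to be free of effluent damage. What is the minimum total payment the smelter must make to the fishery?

€298

Efficient level: marginal profit ≥ marginal effluent damage through level 3, so k* = 3.
With the fishery holding the right, the smelter must at least compensate total damage at k*: 3 + 103 + 192 = 298.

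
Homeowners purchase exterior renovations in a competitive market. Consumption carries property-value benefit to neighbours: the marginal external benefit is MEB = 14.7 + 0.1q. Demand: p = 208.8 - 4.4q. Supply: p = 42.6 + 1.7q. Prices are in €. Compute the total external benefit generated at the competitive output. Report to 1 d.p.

Market equilibrium (private): 42.6 + 1.7q = 208.8 - 4.4q → q_m = 27.2459.
Total external benefit = ∫₀^{q_m} (14.7 + 0.1q) dq = 14.7×27.2459 + ½×0.1×27.2459² = 437.6317.

€437.6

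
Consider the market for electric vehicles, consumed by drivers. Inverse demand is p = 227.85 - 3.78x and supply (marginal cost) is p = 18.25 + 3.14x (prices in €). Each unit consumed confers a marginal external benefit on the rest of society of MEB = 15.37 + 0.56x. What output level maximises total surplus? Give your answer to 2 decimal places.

Social marginal benefit = demand + MEB = 243.22 - 3.22x.
Set SMB = MC: 243.22 - 3.22x = 18.25 + 3.14x → x* = 35.3726.

x* = 35.37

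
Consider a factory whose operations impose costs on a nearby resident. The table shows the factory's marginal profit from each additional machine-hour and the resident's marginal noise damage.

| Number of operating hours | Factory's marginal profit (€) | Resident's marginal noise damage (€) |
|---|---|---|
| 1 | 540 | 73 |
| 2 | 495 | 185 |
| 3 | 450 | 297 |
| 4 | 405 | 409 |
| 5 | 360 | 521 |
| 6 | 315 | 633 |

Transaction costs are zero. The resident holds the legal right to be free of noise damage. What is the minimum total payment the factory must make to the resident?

€555

Efficient level: marginal profit ≥ marginal noise damage through level 3, so k* = 3.
With the resident holding the right, the factory must at least compensate total damage at k*: 73 + 185 + 297 = 555.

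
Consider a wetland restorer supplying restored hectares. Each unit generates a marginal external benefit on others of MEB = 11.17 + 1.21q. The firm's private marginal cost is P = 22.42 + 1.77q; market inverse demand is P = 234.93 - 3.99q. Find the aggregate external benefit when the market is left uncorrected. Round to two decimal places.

1235.62

Market equilibrium (private): 22.42 + 1.77q = 234.93 - 3.99q → q_m = 36.8941.
Total external benefit = ∫₀^{q_m} (11.17 + 1.21q) dq = 11.17×36.8941 + ½×1.21×36.8941² = 1235.6177.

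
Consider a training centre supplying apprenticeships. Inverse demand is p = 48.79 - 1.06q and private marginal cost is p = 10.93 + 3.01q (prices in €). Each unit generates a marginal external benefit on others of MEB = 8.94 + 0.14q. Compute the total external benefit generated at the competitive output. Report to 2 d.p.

€89.22

Market equilibrium (private): 10.93 + 3.01q = 48.79 - 1.06q → q_m = 9.3022.
Total external benefit = ∫₀^{q_m} (8.94 + 0.14q) dq = 8.94×9.3022 + ½×0.14×9.3022² = 89.2188.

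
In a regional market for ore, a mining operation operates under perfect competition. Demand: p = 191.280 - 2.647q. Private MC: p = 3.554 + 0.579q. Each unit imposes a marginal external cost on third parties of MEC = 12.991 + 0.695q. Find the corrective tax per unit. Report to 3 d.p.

tax = 43.963 per unit

Social marginal cost = private MC + MEC = 16.545 + 1.274q.
Set SMC = demand: 16.545 + 1.274q = 191.280 - 2.647q → q* = 44.5639.
The Pigouvian tax equals MEC at q*: 12.991 + 0.695×44.5639 = 43.9629.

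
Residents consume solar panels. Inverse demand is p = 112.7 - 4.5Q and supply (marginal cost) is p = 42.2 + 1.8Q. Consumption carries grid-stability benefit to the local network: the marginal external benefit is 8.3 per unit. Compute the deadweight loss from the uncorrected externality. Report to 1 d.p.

Market equilibrium (private): 42.2 + 1.8Q = 112.7 - 4.5Q → Q_m = 11.1905.
Social marginal benefit = demand + MEB = 121.0 - 4.5Q.
Set SMB = MC: 121.0 - 4.5Q = 42.2 + 1.8Q → Q* = 12.5079.
The loss is the area between SMB and MC from Q* to Q_m; with linear curves that's a triangle of height MEB(Q_m).
DWL = ½ × 1.3174 × 8.3000 = 5.4672.

DWL = 5.5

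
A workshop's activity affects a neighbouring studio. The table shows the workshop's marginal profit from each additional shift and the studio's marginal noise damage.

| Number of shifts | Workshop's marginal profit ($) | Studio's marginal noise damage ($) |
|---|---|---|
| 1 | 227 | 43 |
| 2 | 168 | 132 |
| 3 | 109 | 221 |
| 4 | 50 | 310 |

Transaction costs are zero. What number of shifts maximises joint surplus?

2

Bargaining reaches the level where marginal profit last exceeds marginal noise damage.
That holds through level 2 (168 ≥ 132) but not at 3 (109 < 221).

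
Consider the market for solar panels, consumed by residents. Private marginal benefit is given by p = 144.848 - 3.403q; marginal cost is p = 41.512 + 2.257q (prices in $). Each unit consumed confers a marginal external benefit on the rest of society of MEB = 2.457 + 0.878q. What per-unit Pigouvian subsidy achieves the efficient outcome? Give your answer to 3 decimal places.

Social marginal benefit = demand + MEB = 147.305 - 2.525q.
Set SMB = MC: 147.305 - 2.525q = 41.512 + 2.257q → q* = 22.1232.
The Pigouvian subsidy equals MEB at q*: 2.457 + 0.878×22.1232 = 21.8812.

subsidy = $21.881 per unit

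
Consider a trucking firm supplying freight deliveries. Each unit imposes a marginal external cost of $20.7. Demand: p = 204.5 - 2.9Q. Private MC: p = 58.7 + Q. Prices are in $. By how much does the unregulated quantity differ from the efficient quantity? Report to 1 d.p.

Market equilibrium (private): 58.7 + Q = 204.5 - 2.9Q → Q_m = 37.3846.
Social marginal cost = private MC + MEC = 79.4 + Q.
Set SMC = demand: 79.4 + Q = 204.5 - 2.9Q → Q* = 32.0769.
Gap = |37.3846 − 32.0769| = 5.3077.

5.3 units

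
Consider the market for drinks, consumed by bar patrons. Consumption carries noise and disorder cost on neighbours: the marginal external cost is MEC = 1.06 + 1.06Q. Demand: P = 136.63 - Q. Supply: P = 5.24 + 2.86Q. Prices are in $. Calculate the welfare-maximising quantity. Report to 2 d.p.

Social marginal benefit = demand − MEC = 135.57 - 2.06Q.
Set SMB = MC: 135.57 - 2.06Q = 5.24 + 2.86Q → Q* = 26.4898.

Q* = 26.49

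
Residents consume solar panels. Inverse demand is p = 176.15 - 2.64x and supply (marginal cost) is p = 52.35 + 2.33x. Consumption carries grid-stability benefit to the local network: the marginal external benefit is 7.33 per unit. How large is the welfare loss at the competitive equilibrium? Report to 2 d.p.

DWL = 5.41

Market equilibrium (private): 52.35 + 2.33x = 176.15 - 2.64x → x_m = 24.9095.
Social marginal benefit = demand + MEB = 183.48 - 2.64x.
Set SMB = MC: 183.48 - 2.64x = 52.35 + 2.33x → x* = 26.3843.
The welfare-loss triangle has base |x_m − x*| and height MEB(x_m) (the vertical gap between SMB and MC is zero at x* and MEB at x_m).
DWL = ½ × 1.4748 × 7.3300 = 5.4051.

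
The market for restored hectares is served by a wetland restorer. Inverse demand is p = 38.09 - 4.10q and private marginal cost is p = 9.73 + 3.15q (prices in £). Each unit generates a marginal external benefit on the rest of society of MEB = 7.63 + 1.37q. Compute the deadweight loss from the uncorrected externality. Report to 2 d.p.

DWL = £14.35

Market equilibrium (private): 9.73 + 3.15q = 38.09 - 4.10q → q_m = 3.9117.
Social marginal cost = private MC − MEB = 2.10 + 1.78q.
Set SMC = demand: 2.10 + 1.78q = 38.09 - 4.10q → q* = 6.1207.
Between q* and q_m the wedge demand − SMC runs linearly from 0 to MEB(q_m), so the loss is a triangle.
DWL = ½ × 2.2090 × 12.9891 = 14.3465.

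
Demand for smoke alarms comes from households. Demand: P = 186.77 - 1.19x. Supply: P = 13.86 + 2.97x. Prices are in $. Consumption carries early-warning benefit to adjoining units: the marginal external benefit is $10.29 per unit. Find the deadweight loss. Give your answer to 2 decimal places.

Market equilibrium (private): 13.86 + 2.97x = 186.77 - 1.19x → x_m = 41.5649.
Social marginal benefit = demand + MEB = 197.06 - 1.19x.
Set SMB = MC: 197.06 - 1.19x = 13.86 + 2.97x → x* = 44.0385.
The loss is the area between SMB and MC from x* to x_m; with linear curves that's a triangle of height MEB(x_m).
DWL = ½ × 2.4736 × 10.2900 = 12.7267.

DWL = $12.73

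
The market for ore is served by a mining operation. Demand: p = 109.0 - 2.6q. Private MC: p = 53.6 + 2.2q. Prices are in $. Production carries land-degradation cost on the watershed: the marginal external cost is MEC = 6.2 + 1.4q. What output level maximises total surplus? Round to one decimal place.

Social marginal cost = private MC + MEC = 59.8 + 3.6q.
Set SMC = demand: 59.8 + 3.6q = 109.0 - 2.6q → q* = 7.9355.

q* = 7.9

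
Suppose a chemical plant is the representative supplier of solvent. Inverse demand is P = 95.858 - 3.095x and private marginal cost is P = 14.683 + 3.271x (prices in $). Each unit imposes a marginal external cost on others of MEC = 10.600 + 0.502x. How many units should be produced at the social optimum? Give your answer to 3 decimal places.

Social marginal cost = private MC + MEC = 25.283 + 3.773x.
Set SMC = demand: 25.283 + 3.773x = 95.858 - 3.095x → x* = 10.2759.

x* = 10.276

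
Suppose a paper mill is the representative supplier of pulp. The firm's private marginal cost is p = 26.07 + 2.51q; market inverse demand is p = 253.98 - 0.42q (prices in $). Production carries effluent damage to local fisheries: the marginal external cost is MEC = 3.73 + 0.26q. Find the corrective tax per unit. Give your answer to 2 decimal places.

Social marginal cost = private MC + MEC = 29.80 + 2.77q.
Set SMC = demand: 29.80 + 2.77q = 253.98 - 0.42q → q* = 70.2759.
The Pigouvian tax equals MEC at q*: 3.73 + 0.26×70.2759 = 22.0017.

tax = $22.00 per unit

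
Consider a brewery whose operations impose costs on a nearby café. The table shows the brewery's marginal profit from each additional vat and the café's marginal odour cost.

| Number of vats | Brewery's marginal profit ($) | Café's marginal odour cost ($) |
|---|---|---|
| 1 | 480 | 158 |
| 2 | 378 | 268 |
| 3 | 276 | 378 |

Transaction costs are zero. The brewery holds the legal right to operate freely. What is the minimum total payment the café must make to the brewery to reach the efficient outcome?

Left alone the brewery would choose level 3 (marginal profit stays positive).
Efficient level: k* = 2 (marginal profit ≥ marginal odour cost through 2).
The café must at least cover the brewery's forgone profit from cutting 3→2: 276 = 276.

$276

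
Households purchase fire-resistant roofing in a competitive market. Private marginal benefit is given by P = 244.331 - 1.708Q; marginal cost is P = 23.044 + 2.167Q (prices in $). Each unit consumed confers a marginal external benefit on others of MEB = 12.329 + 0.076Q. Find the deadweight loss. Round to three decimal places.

DWL = $36.570

Market equilibrium (private): 23.044 + 2.167Q = 244.331 - 1.708Q → Q_m = 57.1063.
Social marginal benefit = demand + MEB = 256.660 - 1.632Q.
Set SMB = MC: 256.660 - 1.632Q = 23.044 + 2.167Q → Q* = 61.4941.
Between Q* and Q_m the wedge SMB − MC runs linearly from 0 to MEB(Q_m), so the loss is a triangle.
DWL = ½ × 4.3878 × 16.6691 = 36.5703.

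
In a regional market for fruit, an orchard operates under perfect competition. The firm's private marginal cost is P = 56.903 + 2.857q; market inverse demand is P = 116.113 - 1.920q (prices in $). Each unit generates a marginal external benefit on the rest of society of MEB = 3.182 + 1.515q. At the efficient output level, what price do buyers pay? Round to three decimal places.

P = $79.389

Social marginal cost = private MC − MEB = 53.721 + 1.342q.
Set SMC = demand: 53.721 + 1.342q = 116.113 - 1.920q → q* = 19.1269.
Consumer price on the demand curve at q*: 116.113 − 1.920×19.1269 = 79.3894.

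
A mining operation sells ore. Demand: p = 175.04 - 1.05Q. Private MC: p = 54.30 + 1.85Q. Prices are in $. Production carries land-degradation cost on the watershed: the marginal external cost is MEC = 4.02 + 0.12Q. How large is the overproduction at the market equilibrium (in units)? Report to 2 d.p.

2.99 units

Market equilibrium (private): 54.30 + 1.85Q = 175.04 - 1.05Q → Q_m = 41.6345.
Social marginal cost = private MC + MEC = 58.32 + 1.97Q.
Set SMC = demand: 58.32 + 1.97Q = 175.04 - 1.05Q → Q* = 38.6490.
Gap = |41.6345 − 38.6490| = 2.9855.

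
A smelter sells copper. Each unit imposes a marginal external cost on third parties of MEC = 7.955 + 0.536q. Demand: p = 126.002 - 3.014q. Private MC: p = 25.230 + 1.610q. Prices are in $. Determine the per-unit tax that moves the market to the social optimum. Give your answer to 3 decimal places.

tax = $17.596 per unit

Social marginal cost = private MC + MEC = 33.185 + 2.146q.
Set SMC = demand: 33.185 + 2.146q = 126.002 - 3.014q → q* = 17.9878.
The Pigouvian tax equals MEC at q*: 7.955 + 0.536×17.9878 = 17.5965.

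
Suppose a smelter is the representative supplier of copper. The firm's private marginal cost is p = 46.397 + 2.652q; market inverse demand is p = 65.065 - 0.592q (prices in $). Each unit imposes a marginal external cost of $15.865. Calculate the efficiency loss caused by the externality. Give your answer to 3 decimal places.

DWL = $38.794

Market equilibrium (private): 46.397 + 2.652q = 65.065 - 0.592q → q_m = 5.7546.
Social marginal cost = private MC + MEC = 62.262 + 2.652q.
Set SMC = demand: 62.262 + 2.652q = 65.065 - 0.592q → q* = 0.8641.
Height of the DWL triangle at q_m is SMC(q_m) − demand(q_m) = MEC(q_m) = 15.8650.
DWL = ½ × 4.8905 × 15.8650 = 38.7939.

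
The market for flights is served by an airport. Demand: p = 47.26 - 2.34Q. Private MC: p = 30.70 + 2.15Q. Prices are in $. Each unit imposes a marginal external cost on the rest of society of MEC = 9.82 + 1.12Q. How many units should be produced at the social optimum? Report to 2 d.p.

Social marginal cost = private MC + MEC = 40.52 + 3.27Q.
Set SMC = demand: 40.52 + 3.27Q = 47.26 - 2.34Q → Q* = 1.2014.

Q* = 1.20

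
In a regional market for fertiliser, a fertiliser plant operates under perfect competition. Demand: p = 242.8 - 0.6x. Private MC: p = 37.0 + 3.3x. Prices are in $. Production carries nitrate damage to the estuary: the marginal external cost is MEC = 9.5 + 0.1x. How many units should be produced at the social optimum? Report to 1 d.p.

x* = 49.1

Social marginal cost = private MC + MEC = 46.5 + 3.4x.
Set SMC = demand: 46.5 + 3.4x = 242.8 - 0.6x → x* = 49.0750.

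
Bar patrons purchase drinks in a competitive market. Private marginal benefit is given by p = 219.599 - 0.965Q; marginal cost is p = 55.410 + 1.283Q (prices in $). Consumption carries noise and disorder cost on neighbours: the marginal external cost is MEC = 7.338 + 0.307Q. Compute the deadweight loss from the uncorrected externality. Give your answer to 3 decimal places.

DWL = $173.326

Market equilibrium (private): 55.410 + 1.283Q = 219.599 - 0.965Q → Q_m = 73.0378.
Social marginal benefit = demand − MEC = 212.261 - 1.272Q.
Set SMB = MC: 212.261 - 1.272Q = 55.410 + 1.283Q → Q* = 61.3898.
Between Q* and Q_m the wedge MC − SMB runs linearly from 0 to MEC(Q_m), so the loss is a triangle.
DWL = ½ × 11.6480 × 29.7606 = 173.3257.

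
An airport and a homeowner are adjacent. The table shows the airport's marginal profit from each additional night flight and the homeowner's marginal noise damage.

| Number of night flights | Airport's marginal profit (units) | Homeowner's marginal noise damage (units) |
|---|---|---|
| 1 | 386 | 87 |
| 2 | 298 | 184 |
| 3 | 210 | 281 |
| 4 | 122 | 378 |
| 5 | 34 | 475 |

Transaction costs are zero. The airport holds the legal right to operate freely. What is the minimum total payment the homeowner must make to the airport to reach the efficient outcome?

Left alone the airport would choose level 5 (marginal profit stays positive).
Efficient level: k* = 2 (marginal profit ≥ marginal noise damage through 2).
The homeowner must at least cover the airport's forgone profit from cutting 5→2: 210 + 122 + 34 = 366.

366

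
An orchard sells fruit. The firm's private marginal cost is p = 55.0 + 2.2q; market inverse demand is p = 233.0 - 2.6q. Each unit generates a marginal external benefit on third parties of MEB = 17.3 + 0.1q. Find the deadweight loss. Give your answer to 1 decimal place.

Market equilibrium (private): 55.0 + 2.2q = 233.0 - 2.6q → q_m = 37.0833.
Social marginal cost = private MC − MEB = 37.7 + 2.1q.
Set SMC = demand: 37.7 + 2.1q = 233.0 - 2.6q → q* = 41.5532.
Height of the DWL triangle at q_m is demand(q_m) − SMC(q_m) = MEB(q_m) = 21.0083.
DWL = ½ × 4.4699 × 21.0083 = 46.9525.

DWL = 47.0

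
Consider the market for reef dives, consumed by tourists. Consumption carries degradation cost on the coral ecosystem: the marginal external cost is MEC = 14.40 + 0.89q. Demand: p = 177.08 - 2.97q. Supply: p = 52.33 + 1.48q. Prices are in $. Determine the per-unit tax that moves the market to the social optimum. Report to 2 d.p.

Social marginal benefit = demand − MEC = 162.68 - 3.86q.
Set SMB = MC: 162.68 - 3.86q = 52.33 + 1.48q → q* = 20.6648.
The Pigouvian tax equals MEC at q*: 14.40 + 0.89×20.6648 = 32.7917.

tax = $32.79 per unit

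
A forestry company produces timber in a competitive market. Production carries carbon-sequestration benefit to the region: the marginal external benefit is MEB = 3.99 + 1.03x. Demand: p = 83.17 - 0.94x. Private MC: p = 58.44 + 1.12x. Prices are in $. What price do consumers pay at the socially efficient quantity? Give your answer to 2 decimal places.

P = $56.96

Social marginal cost = private MC − MEB = 54.45 + 0.09x.
Set SMC = demand: 54.45 + 0.09x = 83.17 - 0.94x → x* = 27.8835.
Consumer price on the demand curve at x*: 83.17 − 0.94×27.8835 = 56.9595.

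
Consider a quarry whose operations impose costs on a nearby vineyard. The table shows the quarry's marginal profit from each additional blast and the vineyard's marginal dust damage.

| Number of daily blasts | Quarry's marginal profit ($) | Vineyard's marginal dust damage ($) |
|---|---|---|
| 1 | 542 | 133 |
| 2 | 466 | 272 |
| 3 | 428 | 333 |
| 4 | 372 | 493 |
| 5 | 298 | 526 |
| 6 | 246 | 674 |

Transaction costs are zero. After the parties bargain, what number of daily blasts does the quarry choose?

Bargaining reaches the level where marginal profit last exceeds marginal dust damage.
That holds through level 3 (428 ≥ 333) but not at 4 (372 < 493).

3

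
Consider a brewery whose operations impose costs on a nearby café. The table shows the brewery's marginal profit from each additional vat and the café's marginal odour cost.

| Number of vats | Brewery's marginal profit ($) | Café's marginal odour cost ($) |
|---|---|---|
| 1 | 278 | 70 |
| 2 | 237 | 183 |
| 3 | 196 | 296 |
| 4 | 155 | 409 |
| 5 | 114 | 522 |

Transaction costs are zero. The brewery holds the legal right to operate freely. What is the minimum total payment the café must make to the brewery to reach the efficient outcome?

Left alone the brewery would choose level 5 (marginal profit stays positive).
Efficient level: k* = 2 (marginal profit ≥ marginal odour cost through 2).
The café must at least cover the brewery's forgone profit from cutting 5→2: 196 + 155 + 114 = 465.

$465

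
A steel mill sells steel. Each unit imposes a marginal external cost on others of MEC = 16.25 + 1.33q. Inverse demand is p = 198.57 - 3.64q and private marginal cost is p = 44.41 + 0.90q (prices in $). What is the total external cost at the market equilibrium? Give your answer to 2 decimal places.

$1318.53

Market equilibrium (private): 44.41 + 0.90q = 198.57 - 3.64q → q_m = 33.9559.
Total external cost = ∫₀^{q_m} (16.25 + 1.33q) dq = 16.25×33.9559 + ½×1.33×33.9559² = 1318.5305.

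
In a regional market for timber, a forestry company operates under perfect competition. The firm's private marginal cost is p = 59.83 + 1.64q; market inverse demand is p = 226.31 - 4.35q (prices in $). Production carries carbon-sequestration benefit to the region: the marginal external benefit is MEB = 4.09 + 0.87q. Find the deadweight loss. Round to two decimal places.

DWL = $78.05

Market equilibrium (private): 59.83 + 1.64q = 226.31 - 4.35q → q_m = 27.7930.
Social marginal cost = private MC − MEB = 55.74 + 0.77q.
Set SMC = demand: 55.74 + 0.77q = 226.31 - 4.35q → q* = 33.3145.
The loss is the area between SMC and demand from q* to q_m; with linear curves that's a triangle of height MEB(q_m).
DWL = ½ × 5.5215 × 28.2699 = 78.0461.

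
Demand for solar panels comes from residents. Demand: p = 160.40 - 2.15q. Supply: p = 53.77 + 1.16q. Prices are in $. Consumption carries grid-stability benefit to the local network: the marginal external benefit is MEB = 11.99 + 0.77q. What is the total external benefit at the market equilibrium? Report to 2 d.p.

Market equilibrium (private): 53.77 + 1.16q = 160.40 - 2.15q → q_m = 32.2145.
Total external benefit = ∫₀^{q_m} (11.99 + 0.77q) dq = 11.99×32.2145 + ½×0.77×32.2145² = 785.7948.

$785.79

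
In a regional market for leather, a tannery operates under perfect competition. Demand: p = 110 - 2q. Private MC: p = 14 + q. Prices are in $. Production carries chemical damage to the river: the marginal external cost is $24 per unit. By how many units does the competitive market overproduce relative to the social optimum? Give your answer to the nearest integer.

8 units

Market equilibrium (private): 14 + q = 110 - 2q → q_m = 32.0000.
Social marginal cost = private MC + MEC = 38 + q.
Set SMC = demand: 38 + q = 110 - 2q → q* = 24.0000.
Gap = |32.0000 − 24.0000| = 8.0000.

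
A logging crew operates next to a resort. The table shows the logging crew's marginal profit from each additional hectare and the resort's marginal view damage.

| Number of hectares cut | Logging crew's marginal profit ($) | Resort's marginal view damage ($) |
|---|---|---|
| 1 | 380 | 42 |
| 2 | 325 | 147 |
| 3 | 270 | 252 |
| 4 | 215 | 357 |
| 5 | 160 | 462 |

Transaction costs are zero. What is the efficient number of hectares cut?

Bargaining reaches the level where marginal profit last exceeds marginal view damage.
That holds through level 3 (270 ≥ 252) but not at 4 (215 < 357).

3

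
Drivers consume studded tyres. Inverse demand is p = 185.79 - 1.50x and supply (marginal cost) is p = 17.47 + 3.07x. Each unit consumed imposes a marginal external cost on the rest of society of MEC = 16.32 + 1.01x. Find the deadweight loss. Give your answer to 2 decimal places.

DWL = 256.66

Market equilibrium (private): 17.47 + 3.07x = 185.79 - 1.50x → x_m = 36.8315.
Social marginal benefit = demand − MEC = 169.47 - 2.51x.
Set SMB = MC: 169.47 - 2.51x = 17.47 + 3.07x → x* = 27.2401.
Between x* and x_m the wedge MC − SMB runs linearly from 0 to MEC(x_m), so the loss is a triangle.
DWL = ½ × 9.5914 × 53.5198 = 256.6649.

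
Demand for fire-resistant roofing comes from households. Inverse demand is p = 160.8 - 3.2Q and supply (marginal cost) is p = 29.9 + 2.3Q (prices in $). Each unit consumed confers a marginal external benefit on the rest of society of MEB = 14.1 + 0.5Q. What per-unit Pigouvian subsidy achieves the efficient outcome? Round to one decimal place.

subsidy = $28.6 per unit

Social marginal benefit = demand + MEB = 174.9 - 2.7Q.
Set SMB = MC: 174.9 - 2.7Q = 29.9 + 2.3Q → Q* = 29.0000.
The Pigouvian subsidy equals MEB at Q*: 14.1 + 0.5×29.0000 = 28.6000.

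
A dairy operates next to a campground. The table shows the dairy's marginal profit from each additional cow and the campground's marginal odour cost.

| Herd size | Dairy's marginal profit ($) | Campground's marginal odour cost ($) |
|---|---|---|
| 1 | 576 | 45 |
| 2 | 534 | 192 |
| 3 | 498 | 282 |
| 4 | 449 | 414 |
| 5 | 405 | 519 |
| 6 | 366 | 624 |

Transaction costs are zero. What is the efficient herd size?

Bargaining reaches the level where marginal profit last exceeds marginal odour cost.
That holds through level 4 (449 ≥ 414) but not at 5 (405 < 519).

4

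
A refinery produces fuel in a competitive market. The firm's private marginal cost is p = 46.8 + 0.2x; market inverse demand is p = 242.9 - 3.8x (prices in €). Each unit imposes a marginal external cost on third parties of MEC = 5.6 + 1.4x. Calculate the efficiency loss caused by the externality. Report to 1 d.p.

Market equilibrium (private): 46.8 + 0.2x = 242.9 - 3.8x → x_m = 49.0250.
Social marginal cost = private MC + MEC = 52.4 + 1.6x.
Set SMC = demand: 52.4 + 1.6x = 242.9 - 3.8x → x* = 35.2778.
The welfare-loss triangle has base |x_m − x*| and height MEC(x_m) (the vertical gap between SMC and demand is zero at x* and MEC at x_m).
DWL = ½ × 13.7472 × 74.2350 = 510.2617.

DWL = €510.3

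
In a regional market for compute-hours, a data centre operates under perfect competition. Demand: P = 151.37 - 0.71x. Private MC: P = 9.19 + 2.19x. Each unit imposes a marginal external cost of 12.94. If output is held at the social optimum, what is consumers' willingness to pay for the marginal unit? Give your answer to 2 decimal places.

P = 119.73

Social marginal cost = private MC + MEC = 22.13 + 2.19x.
Set SMC = demand: 22.13 + 2.19x = 151.37 - 0.71x → x* = 44.5655.
Consumer price on the demand curve at x*: 151.37 − 0.71×44.5655 = 119.7285.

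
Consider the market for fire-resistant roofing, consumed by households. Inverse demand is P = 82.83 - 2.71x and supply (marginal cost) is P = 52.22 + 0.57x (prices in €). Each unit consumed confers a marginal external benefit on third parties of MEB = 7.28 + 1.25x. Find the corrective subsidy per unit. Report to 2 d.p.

subsidy = €30.61 per unit

Social marginal benefit = demand + MEB = 90.11 - 1.46x.
Set SMB = MC: 90.11 - 1.46x = 52.22 + 0.57x → x* = 18.6650.
The Pigouvian subsidy equals MEB at x*: 7.28 + 1.25×18.6650 = 30.6113.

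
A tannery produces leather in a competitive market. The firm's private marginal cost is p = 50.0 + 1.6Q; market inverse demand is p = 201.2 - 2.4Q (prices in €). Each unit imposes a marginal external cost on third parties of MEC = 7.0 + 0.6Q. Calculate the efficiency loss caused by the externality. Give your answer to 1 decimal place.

Market equilibrium (private): 50.0 + 1.6Q = 201.2 - 2.4Q → Q_m = 37.8000.
Social marginal cost = private MC + MEC = 57.0 + 2.2Q.
Set SMC = demand: 57.0 + 2.2Q = 201.2 - 2.4Q → Q* = 31.3478.
The loss is the area between SMC and demand from Q* to Q_m; with linear curves that's a triangle of height MEC(Q_m).
DWL = ½ × 6.4522 × 29.6800 = 95.7506.

DWL = €95.8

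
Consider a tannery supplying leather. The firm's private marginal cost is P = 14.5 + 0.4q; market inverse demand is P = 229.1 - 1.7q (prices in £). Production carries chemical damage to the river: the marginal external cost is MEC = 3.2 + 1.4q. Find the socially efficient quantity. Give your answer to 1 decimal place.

Social marginal cost = private MC + MEC = 17.7 + 1.8q.
Set SMC = demand: 17.7 + 1.8q = 229.1 - 1.7q → q* = 60.4000.

q* = 60.4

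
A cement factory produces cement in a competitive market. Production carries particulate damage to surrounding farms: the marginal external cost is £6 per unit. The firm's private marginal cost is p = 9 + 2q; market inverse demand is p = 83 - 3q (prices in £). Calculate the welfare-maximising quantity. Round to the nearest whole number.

q* = 14

Social marginal cost = private MC + MEC = 15 + 2q.
Set SMC = demand: 15 + 2q = 83 - 3q → q* = 13.6000.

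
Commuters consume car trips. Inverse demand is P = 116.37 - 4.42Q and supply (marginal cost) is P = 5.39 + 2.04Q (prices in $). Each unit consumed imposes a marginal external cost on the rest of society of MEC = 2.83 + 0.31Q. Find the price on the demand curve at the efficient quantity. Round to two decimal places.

Social marginal benefit = demand − MEC = 113.54 - 4.73Q.
Set SMB = MC: 113.54 - 4.73Q = 5.39 + 2.04Q → Q* = 15.9749.
Consumer price on the demand curve at Q*: 116.37 − 4.42×15.9749 = 45.7609.

P = $45.76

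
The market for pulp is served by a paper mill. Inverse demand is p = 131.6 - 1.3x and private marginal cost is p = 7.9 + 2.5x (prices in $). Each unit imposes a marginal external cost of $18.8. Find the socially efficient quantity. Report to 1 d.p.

x* = 27.6

Social marginal cost = private MC + MEC = 26.7 + 2.5x.
Set SMC = demand: 26.7 + 2.5x = 131.6 - 1.3x → x* = 27.6053.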